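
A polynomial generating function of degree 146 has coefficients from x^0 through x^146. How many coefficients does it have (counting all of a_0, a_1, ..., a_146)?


A polynomial of degree 146 takes the form a_0 + a_1 x + ... + a_146 x^146.
The number of coefficients is 146 + 1 = 147.

147


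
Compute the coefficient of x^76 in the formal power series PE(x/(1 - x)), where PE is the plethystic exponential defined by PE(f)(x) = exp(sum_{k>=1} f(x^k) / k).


For f(x) = x/(1 - x) we have
sum_{k>=1} f(x^k) / k = sum_{k>=1} (1/k) * x^k / (1 - x^k) = sum_{k, m >= 1} x^(k m) / k,
which after exponentiating simplifies to
PE(x/(1 - x)) = prod_{k>=1} 1 / (1 - x^k).
This is the generating function for the partition function p(n), so the coefficient of x^76 is p(76).
Computing p(76) by dynamic programming over parts 1, 2, ..., 76: p(76) = 9289091.

9289091


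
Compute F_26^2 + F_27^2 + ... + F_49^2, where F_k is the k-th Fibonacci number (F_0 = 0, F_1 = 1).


There is a standard identity sum_{k=0}^{N} F_k^2 = F_N * F_{N+1} (proved inductively from the telescoping relation F_k^2 = F_k F_{k+1} - F_{k-1} F_k). Then
sum_{k=26}^{49} F_k^2 = F_49 F_50 - F_25 F_26.
Computing: F_49 = 7778742049, F_50 = 12586269025, F_25 = 75025, F_26 = 121393.
Sum = 7778742049 * 12586269025 - 75025 * 121393 = 97905340095686222400.

97905340095686222400


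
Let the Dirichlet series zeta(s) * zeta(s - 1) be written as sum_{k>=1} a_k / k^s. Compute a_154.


Convolution gives a_k = sum_{d | k} d * 1 = sum_{d | k} d = sigma(k), the sum of positive divisors of k.
For k = 154, the divisors are 1, 2, 7, 11, 14, 22, 77, 154, so
sigma(154) = 1 + 2 + 7 + 11 + 14 + 22 + 77 + 154 = 288.

288


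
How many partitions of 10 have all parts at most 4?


Using the generating function (1-x)^(-1)(1-x^2)^(-1)...(1-x^4)^(-1),
the coefficient of x^10 counts these restricted partitions.
Result = 23

23


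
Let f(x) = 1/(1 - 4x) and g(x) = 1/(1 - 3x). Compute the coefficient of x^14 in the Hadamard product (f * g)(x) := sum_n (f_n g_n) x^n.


f has coefficients f_k = 4^k and g has coefficients g_k = 3^k, so the Hadamard product has coefficient (f*g)_k = 4^k * 3^k = 12^k.
For k = 14: 12^14 = 1283918464548864.

1283918464548864


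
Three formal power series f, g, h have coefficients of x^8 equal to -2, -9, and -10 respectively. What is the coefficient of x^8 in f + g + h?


Series addition is componentwise:
-2 + -9 + -10
= -21

-21


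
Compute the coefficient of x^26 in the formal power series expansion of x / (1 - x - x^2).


Let f(x) = sum_{k>=0} a_k x^k. Multiplying f(x) * (1 - x - x^2) = x and matching coefficients gives a_0 = 0, a_1 = 1, and a_k = a_{k-1} + a_{k-2} for k >= 2. These are the Fibonacci numbers F_k.
Iterating from F_0 = 0, F_1 = 1:
F_0=0, F_1=1, F_2=1, F_3=2, F_4=3, F_5=5, F_6=8, F_7=13, F_8=21, F_9=34, ...
F_26 = 121393.

121393


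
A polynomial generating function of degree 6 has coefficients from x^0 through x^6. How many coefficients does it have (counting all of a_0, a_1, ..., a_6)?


A polynomial of degree 6 takes the form a_0 + a_1 x + ... + a_6 x^6.
The number of coefficients is 6 + 1 = 7.

7


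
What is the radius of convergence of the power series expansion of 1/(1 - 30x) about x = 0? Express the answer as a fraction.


Expanding 1/(1 - 30x) = sum_{k>=0} 30^k x^k, the series converges when |30x| < 1, i.e., |x| < 1/30.
So the radius of convergence is 1/30 = 1/30.

1/30


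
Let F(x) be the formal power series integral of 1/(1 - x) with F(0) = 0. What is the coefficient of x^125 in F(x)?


1/(1 - x) = sum_{k>=0} x^k. Integrating termwise and using F(0) = 0 gives
F(x) = sum_{k>=0} x^(k+1) / (k+1) = sum_{m>=1} x^m / m = -ln(1 - x).
So the coefficient of x^125 is 1/125 = 1/125.

1/125


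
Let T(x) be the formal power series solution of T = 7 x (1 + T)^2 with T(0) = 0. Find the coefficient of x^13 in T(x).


Apply the Lagrange inversion formula: if T = 7 x * phi(T) with phi(t) = (1 + t)^2, then [x^n] T = 7^n * (1/n) [t^(n-1)] phi(t)^n = 7^n * (1/n) [t^(n-1)] (1 + t)^(2n) = 7^n * (1/n) C(2n, n-1).
Using the identity C(2n, n-1) = C(2n, n) * n / (n+1), the unscaled factor equals C(2n, n) / (n+1) = C_n, the n-th Catalan number.
For n = 13: C_13 = C(26, 13) / 14 = 10400600/14 = 742900.
With the 7^13 = 96889010407 factor, the coefficient is 96889010407 * 742900 = 71978845831360300.

71978845831360300


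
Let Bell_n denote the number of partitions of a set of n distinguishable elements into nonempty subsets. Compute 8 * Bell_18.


Bell_18 can be computed from the Bell triangle or from Dobinski's identity Bell_n = (1/e) * sum_{k>=0} k^n / k!.
Computing Bell_18 = 682076806159.
Then 8 * 682076806159 = 5456614449272.

5456614449272


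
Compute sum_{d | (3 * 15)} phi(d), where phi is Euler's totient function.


First, 3 * 15 = 45. One classical identity is sum_{d | n} phi(d) = n (each k in [1, n] has a unique gcd with n, and among the k's with gcd(k, n) = n/d there are phi(d) of them). So the sum equals 45. We also verify directly:
Divisors of 45: 1, 3, 5, 9, 15, 45.
phi values: 1, 2, 4, 6, 8, 24.
Sum = 45.

45


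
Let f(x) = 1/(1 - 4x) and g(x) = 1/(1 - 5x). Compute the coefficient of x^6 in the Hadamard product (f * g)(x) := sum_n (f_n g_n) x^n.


f has coefficients f_k = 4^k and g has coefficients g_k = 5^k, so the Hadamard product has coefficient (f*g)_k = 4^k * 5^k = 20^k.
For k = 6: 20^6 = 64000000.

64000000


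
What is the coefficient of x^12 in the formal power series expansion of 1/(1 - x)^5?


The expansion 1/(1 - x)^r = sum_{k>=0} C(k + r - 1, r - 1) x^k follows from the multiset / negative-binomial theorem (or from repeated differentiation of the geometric series).
For r = 5 and k = 12:
C(16, 4) = 20922789888000 / (24 * 479001600) = 1820.

1820


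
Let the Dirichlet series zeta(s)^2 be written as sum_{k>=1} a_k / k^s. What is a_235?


The Dirichlet convolution of the constant function 1 with itself gives (1 * 1)(k) = sum_{d | k} 1 = d(k), the number of positive divisors of k.
Since zeta(s) = sum_{k>=1} 1/k^s, we have zeta(s)^2 = sum_{k>=1} d(k)/k^s, so a_k = d(k).
For k = 235: the divisors are 1, 5, 47, 235.
Count = 4.

4


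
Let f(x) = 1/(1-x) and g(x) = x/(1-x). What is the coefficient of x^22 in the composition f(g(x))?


First simplify the composition: f(g(x)) = 1/(1 - x/(1-x)) = (1-x)/((1-x) - x) = (1-x)/(1-2x).
Now extract the coefficient. Write (1-x)/(1-2x) = 1/(1-2x) - x/(1-2x).
The coefficient of x^n in 1/(1-2x) is 2^n, and in x/(1-2x) is 2^(n-1) (for n >= 1).
So the coefficient of x^22 is 2^22 - 2^21 = 4194304 - 2097152 = 2097152.

2097152


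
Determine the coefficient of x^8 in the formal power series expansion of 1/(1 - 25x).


The geometric series identity gives 1/(1 - c x) = sum_{k>=0} c^k x^k, so the coefficient of x^k is c^k.
Here c = 25 and k = 8.
Computing: 25^8 = 152587890625

152587890625


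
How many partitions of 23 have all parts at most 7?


Using the generating function (1-x)^(-1)(1-x^2)^(-1)...(1-x^7)^(-1),
the coefficient of x^23 counts these restricted partitions.
Result = 618

618


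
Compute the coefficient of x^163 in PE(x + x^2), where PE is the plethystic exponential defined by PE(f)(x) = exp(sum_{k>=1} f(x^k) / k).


With f(x) = x + x^2, the exponent is sum_{k>=1} (x^k + x^(2k)) / k = -ln(1 - x) - ln(1 - x^2). Exponentiating:
PE(x + x^2) = 1 / ((1 - x)(1 - x^2)).
This is the generating function for partitions of n into parts of size 1 or 2. The number of 2's can be any j in 0..81, and the rest are 1's, so
[x^163] = floor(163/2) + 1 = 82.

82


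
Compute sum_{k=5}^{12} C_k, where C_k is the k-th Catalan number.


C_5 through C_12: 42, 132, 429, 1430, 4862, 16796, 58786, 208012
Sum = 42 + 132 + 429 + 1430 + 4862 + 16796 + 58786 + 208012
= 290489

290489


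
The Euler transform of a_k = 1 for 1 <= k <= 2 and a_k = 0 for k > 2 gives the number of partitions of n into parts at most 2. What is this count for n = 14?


Partitions of 14 into parts at most 2:
Using generating function (1-x)^(-1)(1-x^2)^(-1),
the coefficient of x^14 = 8

8


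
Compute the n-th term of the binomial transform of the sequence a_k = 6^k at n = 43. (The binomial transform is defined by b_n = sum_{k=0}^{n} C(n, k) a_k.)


With a_k = 6^k, b_n = sum_{k=0}^{n} C(n, k) 6^k = (1 + 6)^n by the binomial theorem.
For n = 43: (1 + 6)^43 = 7^43 = 2183814375991796599109312252753832343.

2183814375991796599109312252753832343


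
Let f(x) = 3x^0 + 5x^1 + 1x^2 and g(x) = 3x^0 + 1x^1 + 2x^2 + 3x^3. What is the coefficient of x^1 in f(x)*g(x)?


Cauchy product at x^1:
3*1 + 5*3
= 18

18


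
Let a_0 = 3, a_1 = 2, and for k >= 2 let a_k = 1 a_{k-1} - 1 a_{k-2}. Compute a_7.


Iterating the recurrence forward:
a_0 = 3
a_1 = 2
a_2 = 1*2 - 1*3 = -1
a_3 = 1*-1 - 1*2 = -3
a_4 = 1*-3 - 1*-1 = -2
a_5 = 1*-2 - 1*-3 = 1
a_6 = 1*1 - 1*-2 = 3
a_7 = 1*3 - 1*1 = 2
So a_7 = 2.

2


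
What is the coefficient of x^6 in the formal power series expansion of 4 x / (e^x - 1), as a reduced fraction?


The exponential generating function for Bernoulli numbers is
x / (e^x - 1) = sum_{k>=0} B_k x^k / k!.
So the coefficient of x^6 in 4 x / (e^x - 1) is 4 B_6 / 6!.
Computing: B_6 = 1/42, 6! = 720, giving
4 * 1/42 / 720 = 1/7560.

1/7560


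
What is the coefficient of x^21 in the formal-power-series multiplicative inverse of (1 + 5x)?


The inverse is 1/(1 + 5x). Apply the geometric identity 1/(1 - y) = sum_{k>=0} y^k with y = -5x:
1/(1 + 5x) = sum_{k>=0} (-5)^k x^k.
So the coefficient of x^21 is (-5)^21 = -476837158203125.

-476837158203125


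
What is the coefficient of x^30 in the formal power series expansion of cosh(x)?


The Maclaurin series is cosh(t) = sum_{m>=0} t^(2m) / (2m)!, so substituting t = x, only even powers of x are nonzero, with coefficient of x^(2m) equal to 1 / (2m)!.
For x^30 the coefficient is 1/30! = 1/265252859812191058636308480000000 = 1/265252859812191058636308480000000.

1/265252859812191058636308480000000


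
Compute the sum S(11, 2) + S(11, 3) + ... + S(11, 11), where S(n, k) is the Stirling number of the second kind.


By definition, S(n, k) counts partitions of an n-set into exactly k nonempty blocks.
Computing row n = 11 for k = 2..11:
S(11, k): 1023, 28501, 145750, 246730, 179487, 63987, 11880, 1155, 55, 1
Sum = 678569.

678569


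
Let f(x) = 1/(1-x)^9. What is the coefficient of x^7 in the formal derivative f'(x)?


Differentiate: d/dx [ 1/(1-x)^r ] = r / (1-x)^(r+1).
Here r = 9, so f'(x) = 9 / (1-x)^10.
The expansion of 1/(1-x)^(r+1) has coefficient of x^n equal to C(n+r, r).
So the coefficient of x^7 in f'(x) is
9 * C(16, 9) = 9 * 11440 = 102960

102960


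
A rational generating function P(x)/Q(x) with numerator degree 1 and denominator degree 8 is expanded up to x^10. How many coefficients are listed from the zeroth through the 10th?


Expanding up to x^10 gives the coefficients for x^0, x^1, ..., x^10.
That is 10 + 1 = 11 coefficients in total.

11


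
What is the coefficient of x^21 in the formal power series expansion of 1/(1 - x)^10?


The negative binomial / multiset identity is
1/(1 - x)^r = sum_{k>=0} C(k + r - 1, r - 1) x^k.
Here r = 10 and k = 21, so the coefficient is
C(21 + 9, 9) = C(30, 9)
= 14307150

14307150


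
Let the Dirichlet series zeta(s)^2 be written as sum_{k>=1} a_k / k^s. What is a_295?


The Dirichlet convolution of the constant function 1 with itself gives (1 * 1)(k) = sum_{d | k} 1 = d(k), the number of positive divisors of k.
Since zeta(s) = sum_{k>=1} 1/k^s, we have zeta(s)^2 = sum_{k>=1} d(k)/k^s, so a_k = d(k).
For k = 295: the divisors are 1, 5, 59, 295.
Count = 4.

4


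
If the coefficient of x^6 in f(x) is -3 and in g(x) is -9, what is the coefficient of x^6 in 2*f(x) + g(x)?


Scalar multiplication scales coefficients: 2 * -3 = -6.
Then add the g coefficient: -6 + -9
= -15

-15


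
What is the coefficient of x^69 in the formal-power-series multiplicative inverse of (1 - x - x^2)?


Let the inverse be f(x) = sum_{k>=0} a_k x^k. From f(x) * (1 - x - x^2) = 1 and matching coefficients:
 x^0: a_0 = 1.
 x^1: a_1 - a_0 = 0, so a_1 = 1.
 x^k (k >= 2): a_k - a_{k-1} - a_{k-2} = 0, i.e. a_k = a_{k-1} + a_{k-2}.
This is the Fibonacci-type recurrence shifted so that a_0 = a_1 = 1.
Iterating: a_0=1, a_1=1, a_2=2, a_3=3, a_4=5, a_5=8, a_6=13, a_7=21, a_8=34, a_9=55, ...
a_69 = 190392490709135.

190392490709135


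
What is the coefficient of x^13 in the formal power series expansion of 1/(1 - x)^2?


The expansion 1/(1 - x)^r = sum_{k>=0} C(k + r - 1, r - 1) x^k follows from the multiset / negative-binomial theorem (or from repeated differentiation of the geometric series).
For r = 2 and k = 13:
C(14, 1) = 87178291200 / (1 * 6227020800) = 14.

14


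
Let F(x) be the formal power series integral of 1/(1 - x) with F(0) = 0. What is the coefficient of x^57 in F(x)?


1/(1 - x) = sum_{k>=0} x^k. Integrating termwise and using F(0) = 0 gives
F(x) = sum_{k>=0} x^(k+1) / (k+1) = sum_{m>=1} x^m / m = -ln(1 - x).
So the coefficient of x^57 is 1/57 = 1/57.

1/57


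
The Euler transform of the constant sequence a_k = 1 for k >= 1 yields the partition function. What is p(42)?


The Euler transform converts the sequence a_k = 1 into the number of integer partitions.
Using the recurrence or dynamic programming:
p(42) = 53174

53174


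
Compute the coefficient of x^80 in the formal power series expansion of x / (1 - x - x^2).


Let f(x) = sum_{k>=0} a_k x^k. Multiplying f(x) * (1 - x - x^2) = x and matching coefficients gives a_0 = 0, a_1 = 1, and a_k = a_{k-1} + a_{k-2} for k >= 2. These are the Fibonacci numbers F_k.
Iterating from F_0 = 0, F_1 = 1:
F_0=0, F_1=1, F_2=1, F_3=2, F_4=3, F_5=5, F_6=8, F_7=13, F_8=21, F_9=34, ...
F_80 = 23416728348467685.

23416728348467685


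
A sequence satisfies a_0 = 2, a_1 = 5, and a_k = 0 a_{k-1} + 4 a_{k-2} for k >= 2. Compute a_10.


The characteristic equation is t^2 - 0 t - 4 = 0, with roots r_1 = 2 and r_2 = -2 (so c_1 = r_1 + r_2, c_2 = -r_1 r_2 as required).
One can use the closed form a_n = A r_1^n + B r_2^n, but direct iteration is more reliable:
a_0 = 2, a_1 = 5, a_2 = 8, a_3 = 20, a_4 = 32, a_5 = 80, a_6 = 128, a_7 = 320, a_8 = 512, a_9 = 1280, a_10 = 2048.
So a_10 = 2048.

2048


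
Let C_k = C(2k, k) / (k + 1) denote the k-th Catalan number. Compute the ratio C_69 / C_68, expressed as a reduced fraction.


Using C_k = (2k)! / (k! (k+1)!), the ratio C_{k+1}/C_k simplifies to
C_{k+1}/C_k = [(2k+2)! / ((k+1)! (k+2)!)] * [k! (k+1)! / (2k)!]
 = (2k+2)(2k+1) / ((k+1)(k+2)) = 2(2k+1) / (k+2).
For k = 68: 2(2*68 + 1) / (68 + 2) = 274/70 = 137/35.

137/35


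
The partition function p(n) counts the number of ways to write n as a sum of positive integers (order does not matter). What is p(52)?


Using the generating function prod_{k>=1} 1/(1-x^k), we compute p(52).
By dynamic programming over parts 1 through 52:
p(52) = 281589

281589


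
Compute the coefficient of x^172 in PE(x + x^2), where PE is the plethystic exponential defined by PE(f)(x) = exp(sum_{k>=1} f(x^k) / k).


With f(x) = x + x^2, the exponent is sum_{k>=1} (x^k + x^(2k)) / k = -ln(1 - x) - ln(1 - x^2). Exponentiating:
PE(x + x^2) = 1 / ((1 - x)(1 - x^2)).
This is the generating function for partitions of n into parts of size 1 or 2. The number of 2's can be any j in 0..86, and the rest are 1's, so
[x^172] = floor(172/2) + 1 = 87.

87


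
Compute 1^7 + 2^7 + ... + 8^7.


This power sum has a closed form given by Faulhaber's formula
sum_{k=1}^{m} k^p = (1 / (p + 1)) * sum_{j=0}^{p} C(p + 1, j) B_j m^(p + 1 - j),
but for small m direct computation is fastest:
1 + 128 + 2187 + 16384 + 78125 + 279936 + 823543 + 2097152 = 3297456.

3297456


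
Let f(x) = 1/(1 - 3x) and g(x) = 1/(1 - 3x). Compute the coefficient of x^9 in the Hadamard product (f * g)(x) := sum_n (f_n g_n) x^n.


f has coefficients f_k = 3^k and g has coefficients g_k = 3^k, so the Hadamard product has coefficient (f*g)_k = 3^k * 3^k = 9^k.
For k = 9: 9^9 = 387420489.

387420489


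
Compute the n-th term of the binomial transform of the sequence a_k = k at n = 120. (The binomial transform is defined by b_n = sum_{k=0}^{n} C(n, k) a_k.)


With a_k = k, b_n = sum_{k=0}^{n} C(n, k) k. Using k * C(n, k) = n * C(n-1, k-1) gives b_n = n * sum_{k>=1} C(n-1, k-1) = n * 2^(n-1).
For n = 120: 120 * 2^119 = 120 * 664613997892457936451903530140172288 = 79753679747094952374228423616820674560.

79753679747094952374228423616820674560


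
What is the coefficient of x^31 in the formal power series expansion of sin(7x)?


The Maclaurin series is sin(t) = sum_{k>=0} (-1)^k t^(2k+1) / (2k+1)!, so substituting t = 7x, only odd powers of x are nonzero, with coefficient of x^(2k+1) equal to (-1)^k 7^(2k+1) / (2k+1)!.
Write 31 = 2*15 + 1, giving the coefficient (-1)^15 * 7^31 / 31! = -157775382034845806615042743/8222838654177922817725562880000000 = -65712362363534280139543/3424755790994553443450880000000.

-65712362363534280139543/3424755790994553443450880000000


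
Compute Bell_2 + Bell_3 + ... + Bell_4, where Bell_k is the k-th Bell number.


Recall Bell_k counts set partitions of a k-set (with Bell_0 = 1 by convention).
Bell_2 through Bell_4: 2, 5, 15
Sum = 2 + 5 + 15 = 22.

22


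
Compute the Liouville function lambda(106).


The Liouville function is lambda(k) = (-1)^Omega(k), where Omega(k) counts the prime factors of k with multiplicity.
Factoring: 106 = 2 * 53, so Omega(106) = 2.
lambda(106) = (-1)^2 = 1.

1


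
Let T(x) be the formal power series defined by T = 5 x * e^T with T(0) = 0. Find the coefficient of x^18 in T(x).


Apply the Lagrange inversion formula: if T = 5 x * phi(T) with phi(t) = e^t, then
[x^n] T = 5^n * (1/n) [t^(n-1)] phi(t)^n = 5^n * (1/n) [t^(n-1)] e^(n t) = 5^n * (1/n) * n^(n-1) / (n-1)! = 5^n * n^(n-1) / n!.
When c = 1 this is the Cayley count of rooted labeled trees on n vertices, divided by n!.
For n = 18: 5^18 * 18^17 / 18! = 3814697265625 * 2185911559738696531968/6402373705728000 = 155143177998596191406250/119119.

155143177998596191406250/119119


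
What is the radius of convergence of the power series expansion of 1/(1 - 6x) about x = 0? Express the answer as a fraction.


Expanding 1/(1 - 6x) = sum_{k>=0} 6^k x^k, the series converges when |6x| < 1, i.e., |x| < 1/6.
So the radius of convergence is 1/6 = 1/6.

1/6


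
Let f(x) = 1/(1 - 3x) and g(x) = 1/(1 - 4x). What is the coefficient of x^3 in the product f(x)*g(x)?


The coefficient of x^n in f*g is the Cauchy product: sum_{k=0}^{n} a^k * b^(n-k).
With a=3, b=4, n=3:
sum_{k=0}^{3} 3^k * 4^(3-k)
= 175

175


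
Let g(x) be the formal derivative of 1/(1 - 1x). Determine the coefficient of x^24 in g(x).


Differentiate termwise: d/dx sum_{k>=0} 1^k x^k = sum_{k>=1} k 1^k x^(k-1) = sum_{j>=0} (j+1) 1^(j+1) x^j.
Equivalently, d/dx [1/(1 - 1x)] = 1/(1 - 1x)^2.
For j = 24: 25 * 1^25 = 25 * 1 = 25.

25


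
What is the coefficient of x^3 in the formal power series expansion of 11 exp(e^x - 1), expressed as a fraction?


exp(e^x - 1) is the exponential generating function for the Bell numbers Bell_k: exp(e^x - 1) = sum_{k>=0} Bell_k x^k / k!.
So the coefficient of x^3 in 11 exp(e^x - 1) is 11 Bell_3 / 3!.
Computing: Bell_3 = 5 and 3! = 6, giving
11 * 5/6 = 55/6.

55/6


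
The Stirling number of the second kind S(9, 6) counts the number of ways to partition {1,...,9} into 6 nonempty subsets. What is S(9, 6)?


Using the explicit formula S(n,k) = (1/k!) sum_{j=0}^{k} (-1)^(k-j) C(k,j) j^n:
S(9, 6) = 2646
Equivalently, S(n,k) is n! times the coefficient of x^n in the EGF (e^x - 1)^k / k!.

2646


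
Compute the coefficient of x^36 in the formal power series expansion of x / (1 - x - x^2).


Let f(x) = sum_{k>=0} a_k x^k. Multiplying f(x) * (1 - x - x^2) = x and matching coefficients gives a_0 = 0, a_1 = 1, and a_k = a_{k-1} + a_{k-2} for k >= 2. These are the Fibonacci numbers F_k.
Iterating from F_0 = 0, F_1 = 1:
F_0=0, F_1=1, F_2=1, F_3=2, F_4=3, F_5=5, F_6=8, F_7=13, F_8=21, F_9=34, ...
F_36 = 14930352.

14930352


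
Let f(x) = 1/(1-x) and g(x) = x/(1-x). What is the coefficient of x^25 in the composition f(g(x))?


First simplify the composition: f(g(x)) = 1/(1 - x/(1-x)) = (1-x)/((1-x) - x) = (1-x)/(1-2x).
Now extract the coefficient. Write (1-x)/(1-2x) = 1/(1-2x) - x/(1-2x).
The coefficient of x^n in 1/(1-2x) is 2^n, and in x/(1-2x) is 2^(n-1) (for n >= 1).
So the coefficient of x^25 is 2^25 - 2^24 = 33554432 - 16777216 = 16777216.

16777216


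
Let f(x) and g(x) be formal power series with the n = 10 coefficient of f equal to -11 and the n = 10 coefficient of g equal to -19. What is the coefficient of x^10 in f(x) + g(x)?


Addition of formal power series is termwise.
The coefficient of x^10 in f + g = -11 + -19
= -30

-30


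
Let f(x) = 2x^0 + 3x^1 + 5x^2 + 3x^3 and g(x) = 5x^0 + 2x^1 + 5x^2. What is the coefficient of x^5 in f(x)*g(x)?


Cauchy product at x^5:
3*5
= 15

15


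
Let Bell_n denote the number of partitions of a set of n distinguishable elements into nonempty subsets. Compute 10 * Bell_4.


Bell_4 can be computed from the Bell triangle or from Dobinski's identity Bell_n = (1/e) * sum_{k>=0} k^n / k!.
Computing Bell_4 = 15.
Then 10 * 15 = 150.

150


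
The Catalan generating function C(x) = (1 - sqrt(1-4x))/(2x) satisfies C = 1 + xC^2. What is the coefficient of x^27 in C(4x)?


Substituting x -> 4x scales the n-th coefficient by 4^n, so [x^27] C(4x) = 4^27 * C_27.
C_27 = C(2*27, 27)/(28) = 1946939425648112/28 = 69533550916004.
So 4^27 * 69533550916004 = 18014398509481984 * 69533550916004 = 1252605095980252100842735271936.

1252605095980252100842735271936


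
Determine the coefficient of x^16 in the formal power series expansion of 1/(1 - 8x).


The geometric series identity gives 1/(1 - c x) = sum_{k>=0} c^k x^k, so the coefficient of x^k is c^k.
Here c = 8 and k = 16.
Computing: 8^16 = 281474976710656

281474976710656


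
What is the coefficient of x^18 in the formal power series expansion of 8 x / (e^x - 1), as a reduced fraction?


The exponential generating function for Bernoulli numbers is
x / (e^x - 1) = sum_{k>=0} B_k x^k / k!.
So the coefficient of x^18 in 8 x / (e^x - 1) is 8 B_18 / 18!.
Computing: B_18 = 43867/798, 18! = 6402373705728000, giving
8 * 43867/798 / 6402373705728000 = 43867/638636777146368000.

43867/638636777146368000


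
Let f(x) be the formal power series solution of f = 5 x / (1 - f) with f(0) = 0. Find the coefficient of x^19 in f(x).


Apply Lagrange inversion: f = 5 x * phi(f) with phi(t) = 1/(1 - t), so
[x^n] f = 5^n * (1/n) [t^(n-1)] phi(t)^n = 5^n * (1/n) [t^(n-1)] (1 - t)^(-n) = 5^n * (1/n) C(2n - 2, n - 1) = 5^n * C_{n-1}.
For n = 19: C_18 = C(36, 18) / 19 = 9075135300/19 = 477638700.
With the 5^19 = 19073486328125 factor, the coefficient is 19073486328125 * 477638700 = 9110235214233398437500.

9110235214233398437500


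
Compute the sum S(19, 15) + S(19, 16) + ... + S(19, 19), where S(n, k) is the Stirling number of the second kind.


By definition, S(n, k) counts partitions of an n-set into exactly k nonempty blocks.
Computing row n = 19 for k = 15..19:
S(19, k): 13916778, 527136, 12597, 171, 1
Sum = 14456683.

14456683


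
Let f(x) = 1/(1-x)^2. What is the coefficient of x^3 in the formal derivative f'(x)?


Differentiate: d/dx [ 1/(1-x)^r ] = r / (1-x)^(r+1).
Here r = 2, so f'(x) = 2 / (1-x)^3.
The expansion of 1/(1-x)^(r+1) has coefficient of x^n equal to C(n+r, r).
So the coefficient of x^3 in f'(x) is
2 * C(5, 2) = 2 * 10 = 20

20


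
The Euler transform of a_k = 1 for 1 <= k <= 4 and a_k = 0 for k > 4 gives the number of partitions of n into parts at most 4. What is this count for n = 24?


Partitions of 24 into parts at most 4:
Using generating function (1-x)^(-1)(1-x^2)^(-1)...(1-x^4)^(-1),
the coefficient of x^24 = 169

169


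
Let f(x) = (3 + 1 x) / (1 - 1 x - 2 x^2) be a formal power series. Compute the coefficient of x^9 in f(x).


Write f(x) = sum_{k>=0} a_k x^k. Multiplying both sides by 1 - 1 x - 2 x^2 gives
(1 - 1 x - 2 x^2) sum_{k>=0} a_k x^k = 3 + 1 x.
Matching coefficients:
 x^0: a_0 = 3
 x^1: a_1 - 1 a_0 = 1  =>  a_1 = 1*3 + 1 = 4
 x^k (k >= 2): a_k = 1 a_{k-1} + 2 a_{k-2}.
Iterating: a_2 = 10, a_3 = 18, a_4 = 38, a_5 = 74, a_6 = 150, a_7 = 298, a_8 = 598, a_9 = 1194.
So the coefficient of x^9 is 1194.

1194


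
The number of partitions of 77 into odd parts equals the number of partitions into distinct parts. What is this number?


Computing partitions of 77 into odd parts (1, 3, 5, ...):
Using the generating function prod_{k>=0} 1/(1-x^(2k+1)),
the count is 58499

58499


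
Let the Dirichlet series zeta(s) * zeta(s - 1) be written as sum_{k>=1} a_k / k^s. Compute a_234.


Convolution gives a_k = sum_{d | k} d * 1 = sum_{d | k} d = sigma(k), the sum of positive divisors of k.
For k = 234, the divisors are 1, 2, 3, 6, 9, 13, 18, 26, 39, 78, 117, 234, so
sigma(234) = 1 + 2 + 3 + 6 + 9 + 13 + 18 + 26 + 39 + 78 + 117 + 234 = 546.

546


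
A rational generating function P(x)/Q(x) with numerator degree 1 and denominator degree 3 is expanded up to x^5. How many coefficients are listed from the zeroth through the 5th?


Expanding up to x^5 gives the coefficients for x^0, x^1, ..., x^5.
That is 5 + 1 = 6 coefficients in total.

6


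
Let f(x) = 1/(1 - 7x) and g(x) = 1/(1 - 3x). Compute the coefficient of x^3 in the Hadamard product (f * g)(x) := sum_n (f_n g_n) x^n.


f has coefficients f_k = 7^k and g has coefficients g_k = 3^k, so the Hadamard product has coefficient (f*g)_k = 7^k * 3^k = 21^k.
For k = 3: 21^3 = 9261.

9261


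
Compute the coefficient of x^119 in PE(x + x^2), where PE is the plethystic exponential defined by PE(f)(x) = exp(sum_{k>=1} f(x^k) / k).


With f(x) = x + x^2, the exponent is sum_{k>=1} (x^k + x^(2k)) / k = -ln(1 - x) - ln(1 - x^2). Exponentiating:
PE(x + x^2) = 1 / ((1 - x)(1 - x^2)).
This is the generating function for partitions of n into parts of size 1 or 2. The number of 2's can be any j in 0..59, and the rest are 1's, so
[x^119] = floor(119/2) + 1 = 60.

60


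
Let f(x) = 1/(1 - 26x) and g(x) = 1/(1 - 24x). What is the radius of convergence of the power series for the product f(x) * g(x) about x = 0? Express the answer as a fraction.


The radius of 1/(1 - 26x) is 1/26 (nearest singularity at x = 1/26), and the radius of 1/(1 - 24x) is 1/24.
The product f(x)*g(x) = 1/((1 - 26x)(1 - 24x)) has singularities at both 1/26 and 1/24, so its radius of convergence is the distance to the nearest one:
min(1/26, 1/24) = 1/26.

1/26


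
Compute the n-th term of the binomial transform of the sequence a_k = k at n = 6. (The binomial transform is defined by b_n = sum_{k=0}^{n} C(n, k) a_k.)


With a_k = k, b_n = sum_{k=0}^{n} C(n, k) k. Using k * C(n, k) = n * C(n-1, k-1) gives b_n = n * sum_{k>=1} C(n-1, k-1) = n * 2^(n-1).
For n = 6: 6 * 2^5 = 6 * 32 = 192.

192


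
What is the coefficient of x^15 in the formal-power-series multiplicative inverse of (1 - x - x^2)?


Let the inverse be f(x) = sum_{k>=0} a_k x^k. From f(x) * (1 - x - x^2) = 1 and matching coefficients:
 x^0: a_0 = 1.
 x^1: a_1 - a_0 = 0, so a_1 = 1.
 x^k (k >= 2): a_k - a_{k-1} - a_{k-2} = 0, i.e. a_k = a_{k-1} + a_{k-2}.
This is the Fibonacci-type recurrence shifted so that a_0 = a_1 = 1.
Iterating: a_0=1, a_1=1, a_2=2, a_3=3, a_4=5, a_5=8, a_6=13, a_7=21, a_8=34, a_9=55, ...
a_15 = 987.

987


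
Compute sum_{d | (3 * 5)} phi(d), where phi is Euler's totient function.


First, 3 * 5 = 15. One classical identity is sum_{d | n} phi(d) = n (each k in [1, n] has a unique gcd with n, and among the k's with gcd(k, n) = n/d there are phi(d) of them). So the sum equals 15. We also verify directly:
Divisors of 15: 1, 3, 5, 15.
phi values: 1, 2, 4, 8.
Sum = 15.

15


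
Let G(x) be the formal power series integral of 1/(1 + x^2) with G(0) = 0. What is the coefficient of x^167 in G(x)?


1/(1 + x^2) = sum_{j>=0} (-1)^j x^(2j). Integrating termwise with G(0) = 0:
G(x) = sum_{j>=0} (-1)^j x^(2j+1) / (2j+1) = arctan(x).
Only odd powers are nonzero. For x^167 write 167 = 2*83 + 1, giving
(-1)^83 / 167 = -1/167 = -1/167.

-1/167


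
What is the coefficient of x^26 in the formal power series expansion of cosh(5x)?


The Maclaurin series is cosh(t) = sum_{m>=0} t^(2m) / (2m)!, so substituting t = 5x, only even powers of x are nonzero, with coefficient of x^(2m) equal to 5^(2m) / (2m)!.
For x^26 the coefficient is 5^26/26! = 1490116119384765625/403291461126605635584000000 = 95367431640625/25810653512102760677376.

95367431640625/25810653512102760677376


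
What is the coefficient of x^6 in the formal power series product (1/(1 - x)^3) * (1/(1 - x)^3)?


Combine the factors: (1/(1 - x)^3) * (1/(1 - x)^3) = 1/(1 - x)^6.
Then use 1/(1 - x)^r = sum_{k>=0} C(k + r - 1, r - 1) x^k with r = 6 and k = 6:
C(11, 5) = 462.

462


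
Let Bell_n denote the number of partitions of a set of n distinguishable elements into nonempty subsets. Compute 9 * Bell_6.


Bell_6 can be computed from the Bell triangle or from Dobinski's identity Bell_n = (1/e) * sum_{k>=0} k^n / k!.
Computing Bell_6 = 203.
Then 9 * 203 = 1827.

1827


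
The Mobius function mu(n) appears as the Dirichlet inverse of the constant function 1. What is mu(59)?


59 = 59 (all distinct primes).
mu(59) = (-1)^1 = -1

-1


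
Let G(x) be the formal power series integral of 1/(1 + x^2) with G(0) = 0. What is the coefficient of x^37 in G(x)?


1/(1 + x^2) = sum_{j>=0} (-1)^j x^(2j). Integrating termwise with G(0) = 0:
G(x) = sum_{j>=0} (-1)^j x^(2j+1) / (2j+1) = arctan(x).
Only odd powers are nonzero. For x^37 write 37 = 2*18 + 1, giving
(-1)^18 / 37 = 1/37 = 1/37.

1/37


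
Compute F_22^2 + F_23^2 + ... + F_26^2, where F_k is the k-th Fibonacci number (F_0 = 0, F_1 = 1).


There is a standard identity sum_{k=0}^{N} F_k^2 = F_N * F_{N+1} (proved inductively from the telescoping relation F_k^2 = F_k F_{k+1} - F_{k-1} F_k). Then
sum_{k=22}^{26} F_k^2 = F_26 F_27 - F_21 F_22.
Computing: F_26 = 121393, F_27 = 196418, F_21 = 10946, F_22 = 17711.
Sum = 121393 * 196418 - 10946 * 17711 = 23649905668.

23649905668


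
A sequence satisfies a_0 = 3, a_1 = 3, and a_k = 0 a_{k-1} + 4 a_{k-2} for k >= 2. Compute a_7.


The characteristic equation is t^2 - 0 t - 4 = 0, with roots r_1 = 2 and r_2 = -2 (so c_1 = r_1 + r_2, c_2 = -r_1 r_2 as required).
One can use the closed form a_n = A r_1^n + B r_2^n, but direct iteration is more reliable:
a_0 = 3, a_1 = 3, a_2 = 12, a_3 = 12, a_4 = 48, a_5 = 48, a_6 = 192, a_7 = 192.
So a_7 = 192.

192


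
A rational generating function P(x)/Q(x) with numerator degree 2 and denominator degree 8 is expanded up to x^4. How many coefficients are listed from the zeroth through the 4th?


Expanding up to x^4 gives the coefficients for x^0, x^1, ..., x^4.
That is 4 + 1 = 5 coefficients in total.

5


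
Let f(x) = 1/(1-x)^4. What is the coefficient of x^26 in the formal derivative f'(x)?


Differentiate: d/dx [ 1/(1-x)^r ] = r / (1-x)^(r+1).
Here r = 4, so f'(x) = 4 / (1-x)^5.
The expansion of 1/(1-x)^(r+1) has coefficient of x^n equal to C(n+r, r).
So the coefficient of x^26 in f'(x) is
4 * C(30, 4) = 4 * 27405 = 109620

109620


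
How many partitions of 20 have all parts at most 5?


Using the generating function (1-x)^(-1)(1-x^2)^(-1)...(1-x^5)^(-1),
the coefficient of x^20 counts these restricted partitions.
Result = 192

192


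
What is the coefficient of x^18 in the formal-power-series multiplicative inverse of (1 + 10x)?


The inverse is 1/(1 + 10x). Apply the geometric identity 1/(1 - y) = sum_{k>=0} y^k with y = -10x:
1/(1 + 10x) = sum_{k>=0} (-10)^k x^k.
So the coefficient of x^18 is (-10)^18 = 1000000000000000000.

1000000000000000000


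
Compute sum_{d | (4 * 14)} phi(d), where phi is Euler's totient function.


First, 4 * 14 = 56. One classical identity is sum_{d | n} phi(d) = n (each k in [1, n] has a unique gcd with n, and among the k's with gcd(k, n) = n/d there are phi(d) of them). So the sum equals 56. We also verify directly:
Divisors of 56: 1, 2, 4, 7, 8, 14, 28, 56.
phi values: 1, 1, 2, 6, 4, 6, 12, 24.
Sum = 56.

56


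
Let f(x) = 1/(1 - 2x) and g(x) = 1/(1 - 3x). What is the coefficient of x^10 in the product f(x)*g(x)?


The coefficient of x^n in f*g is the Cauchy product: sum_{k=0}^{n} a^k * b^(n-k).
With a=2, b=3, n=10:
sum_{k=0}^{10} 2^k * 3^(10-k)
= 175099

175099


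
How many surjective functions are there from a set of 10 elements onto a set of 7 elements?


By inclusion-exclusion on which target elements are missed, the number of surjections from an n-set onto a k-set is
surj(n, k) = sum_{j=0}^{k} (-1)^j C(k, j) (k - j)^n.
Equivalently surj(n, k) = k! * S(n, k), where S(n, k) is the Stirling number of the second kind.
For n = 10, k = 7:
S(10, 7) = 5880, so
surj = 7! * 5880 = 5040 * 5880 = 29635200.

29635200


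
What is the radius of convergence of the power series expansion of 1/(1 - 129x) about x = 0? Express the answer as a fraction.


Expanding 1/(1 - 129x) = sum_{k>=0} 129^k x^k, the series converges when |129x| < 1, i.e., |x| < 1/129.
So the radius of convergence is 1/129 = 1/129.

1/129


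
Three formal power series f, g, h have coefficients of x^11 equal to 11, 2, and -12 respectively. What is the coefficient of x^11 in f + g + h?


Series addition is componentwise:
11 + 2 + -12
= 1

1


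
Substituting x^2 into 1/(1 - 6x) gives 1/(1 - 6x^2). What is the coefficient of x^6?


The coefficient of x^(2m) in 1/(1 - 6x^2) is 6^m.
With n = 6 = 2*3, the coefficient is 6^3 = 216.

216


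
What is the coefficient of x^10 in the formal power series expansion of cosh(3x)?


The Maclaurin series is cosh(t) = sum_{m>=0} t^(2m) / (2m)!, so substituting t = 3x, only even powers of x are nonzero, with coefficient of x^(2m) equal to 3^(2m) / (2m)!.
For x^10 the coefficient is 3^10/10! = 59049/3628800 = 729/44800.

729/44800


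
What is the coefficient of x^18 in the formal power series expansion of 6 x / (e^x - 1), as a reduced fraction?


The exponential generating function for Bernoulli numbers is
x / (e^x - 1) = sum_{k>=0} B_k x^k / k!.
So the coefficient of x^18 in 6 x / (e^x - 1) is 6 B_18 / 18!.
Computing: B_18 = 43867/798, 18! = 6402373705728000, giving
6 * 43867/798 / 6402373705728000 = 43867/851515702861824000.

43867/851515702861824000


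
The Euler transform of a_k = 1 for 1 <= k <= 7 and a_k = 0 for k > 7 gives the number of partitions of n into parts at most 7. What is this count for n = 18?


Partitions of 18 into parts at most 7:
Using generating function (1-x)^(-1)(1-x^2)^(-1)...(1-x^7)^(-1),
the coefficient of x^18 = 248

248


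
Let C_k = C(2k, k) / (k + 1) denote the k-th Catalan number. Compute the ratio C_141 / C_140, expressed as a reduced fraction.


Using C_k = (2k)! / (k! (k+1)!), the ratio C_{k+1}/C_k simplifies to
C_{k+1}/C_k = [(2k+2)! / ((k+1)! (k+2)!)] * [k! (k+1)! / (2k)!]
 = (2k+2)(2k+1) / ((k+1)(k+2)) = 2(2k+1) / (k+2).
For k = 140: 2(2*140 + 1) / (140 + 2) = 562/142 = 281/71.

281/71


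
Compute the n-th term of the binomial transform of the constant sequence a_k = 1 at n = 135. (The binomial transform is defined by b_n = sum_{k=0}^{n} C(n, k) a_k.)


With a_k = 1 for all k, b_n = sum_{k=0}^{n} C(n, k) = 2^n by the binomial theorem.
For n = 135: 2^135 = 43556142965880123323311949751266331066368.

43556142965880123323311949751266331066368


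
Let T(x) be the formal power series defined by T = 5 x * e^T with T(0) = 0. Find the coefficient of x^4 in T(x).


Apply the Lagrange inversion formula: if T = 5 x * phi(T) with phi(t) = e^t, then
[x^n] T = 5^n * (1/n) [t^(n-1)] phi(t)^n = 5^n * (1/n) [t^(n-1)] e^(n t) = 5^n * (1/n) * n^(n-1) / (n-1)! = 5^n * n^(n-1) / n!.
When c = 1 this is the Cayley count of rooted labeled trees on n vertices, divided by n!.
For n = 4: 5^4 * 4^3 / 4! = 625 * 64/24 = 5000/3.

5000/3


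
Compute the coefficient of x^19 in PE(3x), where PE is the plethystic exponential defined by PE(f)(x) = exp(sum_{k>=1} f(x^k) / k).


With f(x) = 3x, the exponent is sum_{k>=1} 3 x^k / k = 3 * (-ln(1 - x)). Exponentiating:
PE(3x) = exp(-3 ln(1 - x)) = 1/(1 - x)^3.
By the negative binomial expansion, [x^n] 1/(1 - x)^3 = C(n + 2, 2).
For n = 19: C(21, 2) = 210.

210


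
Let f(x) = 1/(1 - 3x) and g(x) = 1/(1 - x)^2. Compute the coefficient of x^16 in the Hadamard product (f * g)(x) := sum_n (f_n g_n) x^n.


f has coefficients f_k = 3^k. For g = 1/(1 - x)^2 the coefficient is g_k = C(k + 1, 1) = k + 1. The Hadamard coefficient is (f * g)_k = 3^k * (k + 1).
For k = 16: 3^16 * 17 = 43046721 * 17 = 731794257.

731794257


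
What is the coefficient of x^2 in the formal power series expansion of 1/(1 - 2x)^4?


The general identity 1/(1 - c x)^r = sum_{k>=0} c^k C(k + r - 1, r - 1) x^k follows by substituting y = c x into 1/(1 - y)^r = sum_{k>=0} C(k + r - 1, r - 1) y^k.
For c = 2, r = 4, k = 2:
2^2 * C(5, 3) = 4 * 10 = 40.

40


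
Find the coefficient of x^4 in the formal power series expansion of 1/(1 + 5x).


Write 1/(1 + c x) = 1/(1 - (-c) x) and apply the geometric-series identity
1/(1 - y) = sum_{k>=0} y^k to get 1/(1 + c x) = sum_{k>=0} (-c)^k x^k.
So the coefficient of x^k is (-c)^k = (-1)^k * c^k.
Here c = 5 and k = 4:
(-5)^4 = 1 * 625 = 625

625


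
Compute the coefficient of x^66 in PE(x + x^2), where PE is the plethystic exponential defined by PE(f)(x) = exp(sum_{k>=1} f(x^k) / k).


With f(x) = x + x^2, the exponent is sum_{k>=1} (x^k + x^(2k)) / k = -ln(1 - x) - ln(1 - x^2). Exponentiating:
PE(x + x^2) = 1 / ((1 - x)(1 - x^2)).
This is the generating function for partitions of n into parts of size 1 or 2. The number of 2's can be any j in 0..33, and the rest are 1's, so
[x^66] = floor(66/2) + 1 = 34.

34


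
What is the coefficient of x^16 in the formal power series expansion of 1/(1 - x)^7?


The negative binomial / multiset identity is
1/(1 - x)^r = sum_{k>=0} C(k + r - 1, r - 1) x^k.
Here r = 7 and k = 16, so the coefficient is
C(16 + 6, 6) = C(22, 6)
= 74613

74613


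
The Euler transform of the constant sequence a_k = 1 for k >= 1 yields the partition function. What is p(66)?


The Euler transform converts the sequence a_k = 1 into the number of integer partitions.
Using the recurrence or dynamic programming:
p(66) = 2323520

2323520


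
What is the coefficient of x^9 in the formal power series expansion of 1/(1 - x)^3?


The expansion 1/(1 - x)^r = sum_{k>=0} C(k + r - 1, r - 1) x^k follows from the multiset / negative-binomial theorem (or from repeated differentiation of the geometric series).
For r = 3 and k = 9:
C(11, 2) = 39916800 / (2 * 362880) = 55.

55


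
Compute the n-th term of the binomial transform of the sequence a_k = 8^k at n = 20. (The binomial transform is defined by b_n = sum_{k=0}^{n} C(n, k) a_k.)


With a_k = 8^k, b_n = sum_{k=0}^{n} C(n, k) 8^k = (1 + 8)^n by the binomial theorem.
For n = 20: (1 + 8)^20 = 9^20 = 12157665459056928801.

12157665459056928801


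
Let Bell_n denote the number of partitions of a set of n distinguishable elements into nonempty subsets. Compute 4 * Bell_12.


Bell_12 can be computed from the Bell triangle or from Dobinski's identity Bell_n = (1/e) * sum_{k>=0} k^n / k!.
Computing Bell_12 = 4213597.
Then 4 * 4213597 = 16854388.

16854388


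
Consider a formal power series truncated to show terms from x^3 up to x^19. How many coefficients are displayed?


From x^3 to x^19 inclusive, the count is 19 - 3 + 1 = 17.

17


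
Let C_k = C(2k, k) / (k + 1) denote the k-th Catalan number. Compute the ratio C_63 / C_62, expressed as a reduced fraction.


Using C_k = (2k)! / (k! (k+1)!), the ratio C_{k+1}/C_k simplifies to
C_{k+1}/C_k = [(2k+2)! / ((k+1)! (k+2)!)] * [k! (k+1)! / (2k)!]
 = (2k+2)(2k+1) / ((k+1)(k+2)) = 2(2k+1) / (k+2).
For k = 62: 2(2*62 + 1) / (62 + 2) = 250/64 = 125/32.

125/32


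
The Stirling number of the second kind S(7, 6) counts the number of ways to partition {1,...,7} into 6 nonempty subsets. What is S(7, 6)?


Using the explicit formula S(n,k) = (1/k!) sum_{j=0}^{k} (-1)^(k-j) C(k,j) j^n:
S(7, 6) = 21
Equivalently, S(n,k) is n! times the coefficient of x^n in the EGF (e^x - 1)^k / k!.

21
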